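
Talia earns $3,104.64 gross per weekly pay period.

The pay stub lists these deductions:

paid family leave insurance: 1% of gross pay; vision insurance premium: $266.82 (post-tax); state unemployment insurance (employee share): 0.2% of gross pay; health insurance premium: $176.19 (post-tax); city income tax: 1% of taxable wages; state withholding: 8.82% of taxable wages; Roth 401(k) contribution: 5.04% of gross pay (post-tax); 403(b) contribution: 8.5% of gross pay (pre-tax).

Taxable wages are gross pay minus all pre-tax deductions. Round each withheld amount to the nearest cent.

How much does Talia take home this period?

403(b) contribution: $3,104.64 × 0.085 = $263.89
Taxable wages = $3,104.64 − $263.89 = $2,840.75
State withholding: $2,840.75 × 0.0882 = $250.55
City income tax: $2,840.75 × 0.01 = $28.41
Paid family leave insurance: $3,104.64 × 0.01 = $31.05
State unemployment insurance (employee share): $3,104.64 × 0.002 = $6.21
Roth 401(k) contribution: $3,104.64 × 0.0504 = $156.47
Vision insurance premium: $266.82
Health insurance premium: $176.19
Total deductions = $263.89 + $250.55 + $28.41 + $31.05 + $6.21 + $156.47 + $266.82 + $176.19 = $1,179.59
Net pay = $3,104.64 − $1,179.59 = $1,925.05

$1,925.05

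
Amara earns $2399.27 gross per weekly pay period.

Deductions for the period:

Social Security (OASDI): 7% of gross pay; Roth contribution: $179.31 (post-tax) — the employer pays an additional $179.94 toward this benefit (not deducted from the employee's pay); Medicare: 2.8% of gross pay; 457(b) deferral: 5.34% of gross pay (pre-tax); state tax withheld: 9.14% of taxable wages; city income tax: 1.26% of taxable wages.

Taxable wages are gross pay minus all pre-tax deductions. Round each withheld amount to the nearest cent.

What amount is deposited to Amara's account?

$1620.51

457(b) deferral: $2399.27 × 0.0534 = $128.12
Taxable wages = $2399.27 − $128.12 = $2271.15
State tax withheld: $2271.15 × 0.0914 = $207.58
City income tax: $2271.15 × 0.0126 = $28.62
Social Security (OASDI): $2399.27 × 0.07 = $167.95
Medicare: $2399.27 × 0.028 = $67.18
Roth contribution: $179.31
(Employer's $179.94 toward Roth contribution is not withheld from the employee.)
Total deductions = $128.12 + $207.58 + $28.62 + $167.95 + $67.18 + $179.31 = $778.76
Net pay = $2399.27 − $778.76 = $1620.51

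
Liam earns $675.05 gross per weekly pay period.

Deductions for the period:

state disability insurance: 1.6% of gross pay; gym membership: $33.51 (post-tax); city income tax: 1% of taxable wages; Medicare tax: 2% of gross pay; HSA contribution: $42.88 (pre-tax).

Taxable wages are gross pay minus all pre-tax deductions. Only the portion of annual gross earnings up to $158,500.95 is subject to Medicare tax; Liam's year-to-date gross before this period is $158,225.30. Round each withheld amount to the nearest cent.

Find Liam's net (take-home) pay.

$576.03

HSA contribution: $42.88
Taxable wages = $675.05 − $42.88 = $632.17
City income tax: $632.17 × 0.01 = $6.32
State disability insurance: $675.05 × 0.016 = $10.80
Medicare tax: only $158,500.95 − $158,225.30 = $275.65 of this check is subject → $275.65 × 0.02 = $5.51
Gym membership: $33.51
Total deductions = $42.88 + $6.32 + $10.80 + $5.51 + $33.51 = $99.02
Net pay = $675.05 − $99.02 = $576.03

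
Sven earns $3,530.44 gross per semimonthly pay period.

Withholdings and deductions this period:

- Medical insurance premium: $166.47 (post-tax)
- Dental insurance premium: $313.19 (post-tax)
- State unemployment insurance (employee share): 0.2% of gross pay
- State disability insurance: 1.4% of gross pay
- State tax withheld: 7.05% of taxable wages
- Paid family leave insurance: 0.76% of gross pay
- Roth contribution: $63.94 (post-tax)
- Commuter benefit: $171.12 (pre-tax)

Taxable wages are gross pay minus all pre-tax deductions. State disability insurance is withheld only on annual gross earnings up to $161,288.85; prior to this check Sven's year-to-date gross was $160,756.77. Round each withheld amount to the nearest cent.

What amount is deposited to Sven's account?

$2,537.55

Commuter benefit: $171.12
Taxable wages = $3,530.44 − $171.12 = $3,359.32
State tax withheld: $3,359.32 × 0.0705 = $236.83
State unemployment insurance (employee share): $3,530.44 × 0.002 = $7.06
State disability insurance: only $161,288.85 − $160,756.77 = $532.08 of this check is subject → $532.08 × 0.014 = $7.45
Paid family leave insurance: $3,530.44 × 0.0076 = $26.83
Medical insurance premium: $166.47
Roth contribution: $63.94
Dental insurance premium: $313.19
Total deductions = $171.12 + $236.83 + $7.06 + $7.45 + $26.83 + $166.47 + $63.94 + $313.19 = $992.89
Net pay = $3,530.44 − $992.89 = $2,537.55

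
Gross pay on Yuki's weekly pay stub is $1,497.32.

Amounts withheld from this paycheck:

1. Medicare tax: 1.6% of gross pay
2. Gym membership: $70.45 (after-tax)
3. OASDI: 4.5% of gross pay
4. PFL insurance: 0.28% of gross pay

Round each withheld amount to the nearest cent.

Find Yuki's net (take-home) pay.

PFL insurance: $1,497.32 × 0.0028 = $4.19
Medicare tax: $1,497.32 × 0.016 = $23.96
OASDI: $1,497.32 × 0.045 = $67.38
Gym membership: $70.45
Total deductions = $4.19 + $23.96 + $67.38 + $70.45 = $165.98
Net pay = $1,497.32 − $165.98 = $1,331.34

$1,331.34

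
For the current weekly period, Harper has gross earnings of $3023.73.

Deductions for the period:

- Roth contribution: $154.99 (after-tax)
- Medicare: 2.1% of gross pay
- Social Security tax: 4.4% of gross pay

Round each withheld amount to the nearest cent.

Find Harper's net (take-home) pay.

Social Security tax: $3023.73 × 0.044 = $133.04
Medicare: $3023.73 × 0.021 = $63.50
Roth contribution: $154.99
Total deductions = $133.04 + $63.50 + $154.99 = $351.53
Net pay = $3023.73 − $351.53 = $2672.20

$2672.20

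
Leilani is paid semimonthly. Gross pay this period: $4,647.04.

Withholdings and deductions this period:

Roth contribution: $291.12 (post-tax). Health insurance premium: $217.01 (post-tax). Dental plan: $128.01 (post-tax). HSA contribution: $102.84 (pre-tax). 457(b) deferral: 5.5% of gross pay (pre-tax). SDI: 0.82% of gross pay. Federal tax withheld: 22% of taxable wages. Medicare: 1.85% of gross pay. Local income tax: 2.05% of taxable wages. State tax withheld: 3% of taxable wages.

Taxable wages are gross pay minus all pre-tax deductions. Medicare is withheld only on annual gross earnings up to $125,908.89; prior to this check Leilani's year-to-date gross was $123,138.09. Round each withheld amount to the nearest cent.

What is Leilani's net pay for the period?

HSA contribution: $102.84
457(b) deferral: $4,647.04 × 0.055 = $255.59
Pre-tax total = $102.84 + $255.59 = $358.43
Taxable wages = $4,647.04 − $358.43 = $4,288.61
State tax withheld: $4,288.61 × 0.03 = $128.66
Federal tax withheld: $4,288.61 × 0.22 = $943.49
Local income tax: $4,288.61 × 0.0205 = $87.92
Medicare: only $125,908.89 − $123,138.09 = $2,770.80 of this check is subject → $2,770.80 × 0.0185 = $51.26
SDI: $4,647.04 × 0.0082 = $38.11
Roth contribution: $291.12
Dental plan: $128.01
Health insurance premium: $217.01
Total deductions = $102.84 + $255.59 + $128.66 + $943.49 + $87.92 + $51.26 + $38.11 + $291.12 + $128.01 + $217.01 = $2,244.01
Net pay = $4,647.04 − $2,244.01 = $2,403.03

$2,403.03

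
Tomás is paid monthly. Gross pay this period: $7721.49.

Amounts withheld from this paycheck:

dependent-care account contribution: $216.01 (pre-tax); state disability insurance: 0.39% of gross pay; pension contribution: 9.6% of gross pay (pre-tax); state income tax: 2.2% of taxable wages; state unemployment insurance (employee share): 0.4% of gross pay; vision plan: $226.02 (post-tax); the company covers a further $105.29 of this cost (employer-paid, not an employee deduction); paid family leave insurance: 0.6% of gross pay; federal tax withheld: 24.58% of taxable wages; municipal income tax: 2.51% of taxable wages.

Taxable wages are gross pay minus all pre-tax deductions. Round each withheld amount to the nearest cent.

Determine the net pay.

Pension contribution: $7721.49 × 0.096 = $741.26
Dependent-care account contribution: $216.01
Pre-tax total = $741.26 + $216.01 = $957.27
Taxable wages = $7721.49 − $957.27 = $6764.22
Municipal income tax: $6764.22 × 0.0251 = $169.78
Federal tax withheld: $6764.22 × 0.2458 = $1662.65
State income tax: $6764.22 × 0.022 = $148.81
State unemployment insurance (employee share): $7721.49 × 0.004 = $30.89
Paid family leave insurance: $7721.49 × 0.006 = $46.33
State disability insurance: $7721.49 × 0.0039 = $30.11
Vision plan: $226.02
(Employer's $105.29 toward vision plan is not withheld from the employee.)
Total deductions = $741.26 + $216.01 + $169.78 + $1662.65 + $148.81 + $30.89 + $46.33 + $30.11 + $226.02 = $3271.86
Net pay = $7721.49 − $3271.86 = $4449.63

$4449.63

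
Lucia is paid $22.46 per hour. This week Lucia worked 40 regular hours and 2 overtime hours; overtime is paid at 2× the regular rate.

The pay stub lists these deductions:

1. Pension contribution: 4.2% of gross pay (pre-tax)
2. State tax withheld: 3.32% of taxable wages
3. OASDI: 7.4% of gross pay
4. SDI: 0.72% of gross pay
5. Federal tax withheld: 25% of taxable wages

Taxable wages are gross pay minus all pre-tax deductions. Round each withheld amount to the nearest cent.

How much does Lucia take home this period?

$598.37

Regular pay: 40 × $22.46 = $898.40
Overtime pay: 2 × $22.46 × 2 = $89.84
Gross pay = $898.40 + $89.84 = $988.24
Pension contribution: $988.24 × 0.042 = $41.51
Taxable wages = $988.24 − $41.51 = $946.73
State tax withheld: $946.73 × 0.0332 = $31.43
Federal tax withheld: $946.73 × 0.25 = $236.68
SDI: $988.24 × 0.0072 = $7.12
OASDI: $988.24 × 0.074 = $73.13
Total deductions = $41.51 + $31.43 + $236.68 + $7.12 + $73.13 = $389.87
Net pay = $988.24 − $389.87 = $598.37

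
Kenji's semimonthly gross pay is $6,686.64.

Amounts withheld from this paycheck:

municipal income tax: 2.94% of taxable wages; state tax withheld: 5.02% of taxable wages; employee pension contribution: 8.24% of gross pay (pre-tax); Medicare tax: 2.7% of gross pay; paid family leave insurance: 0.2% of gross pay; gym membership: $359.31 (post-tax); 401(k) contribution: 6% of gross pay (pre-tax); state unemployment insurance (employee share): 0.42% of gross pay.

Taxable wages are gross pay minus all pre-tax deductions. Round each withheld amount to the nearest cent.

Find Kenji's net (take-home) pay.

$4,696.70

401(k) contribution: $6,686.64 × 0.06 = $401.20
Employee pension contribution: $6,686.64 × 0.0824 = $550.98
Pre-tax total = $401.20 + $550.98 = $952.18
Taxable wages = $6,686.64 − $952.18 = $5,734.46
Municipal income tax: $5,734.46 × 0.0294 = $168.59
State tax withheld: $5,734.46 × 0.0502 = $287.87
Paid family leave insurance: $6,686.64 × 0.002 = $13.37
Medicare tax: $6,686.64 × 0.027 = $180.54
State unemployment insurance (employee share): $6,686.64 × 0.0042 = $28.08
Gym membership: $359.31
Total deductions = $401.20 + $550.98 + $168.59 + $287.87 + $13.37 + $180.54 + $28.08 + $359.31 = $1,989.94
Net pay = $6,686.64 − $1,989.94 = $4,696.70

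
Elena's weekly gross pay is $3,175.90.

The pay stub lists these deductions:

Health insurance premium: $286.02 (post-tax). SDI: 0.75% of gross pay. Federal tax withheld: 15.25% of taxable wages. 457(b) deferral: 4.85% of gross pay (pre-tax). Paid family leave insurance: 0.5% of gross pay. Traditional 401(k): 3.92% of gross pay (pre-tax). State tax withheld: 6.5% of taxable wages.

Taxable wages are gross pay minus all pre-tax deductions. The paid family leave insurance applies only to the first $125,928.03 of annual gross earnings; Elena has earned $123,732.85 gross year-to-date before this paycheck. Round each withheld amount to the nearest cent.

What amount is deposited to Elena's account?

$1,946.37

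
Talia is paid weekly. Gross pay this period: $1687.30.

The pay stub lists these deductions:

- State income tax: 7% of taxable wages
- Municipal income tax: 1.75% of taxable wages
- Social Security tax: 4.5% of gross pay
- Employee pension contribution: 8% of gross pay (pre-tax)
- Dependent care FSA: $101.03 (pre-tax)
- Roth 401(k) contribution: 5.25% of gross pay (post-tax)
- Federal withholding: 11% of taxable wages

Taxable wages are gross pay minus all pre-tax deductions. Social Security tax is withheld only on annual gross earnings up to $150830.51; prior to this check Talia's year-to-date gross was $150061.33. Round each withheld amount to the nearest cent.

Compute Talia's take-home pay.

Dependent care FSA: $101.03
Employee pension contribution: $1687.30 × 0.08 = $134.98
Pre-tax total = $101.03 + $134.98 = $236.01
Taxable wages = $1687.30 − $236.01 = $1451.29
State income tax: $1451.29 × 0.07 = $101.59
Municipal income tax: $1451.29 × 0.0175 = $25.40
Federal withholding: $1451.29 × 0.11 = $159.64
Social Security tax: only $150830.51 − $150061.33 = $769.18 of this check is subject → $769.18 × 0.045 = $34.61
Roth 401(k) contribution: $1687.30 × 0.0525 = $88.58
Total deductions = $101.03 + $134.98 + $101.59 + $25.40 + $159.64 + $34.61 + $88.58 = $645.83
Net pay = $1687.30 − $645.83 = $1041.47

$1041.47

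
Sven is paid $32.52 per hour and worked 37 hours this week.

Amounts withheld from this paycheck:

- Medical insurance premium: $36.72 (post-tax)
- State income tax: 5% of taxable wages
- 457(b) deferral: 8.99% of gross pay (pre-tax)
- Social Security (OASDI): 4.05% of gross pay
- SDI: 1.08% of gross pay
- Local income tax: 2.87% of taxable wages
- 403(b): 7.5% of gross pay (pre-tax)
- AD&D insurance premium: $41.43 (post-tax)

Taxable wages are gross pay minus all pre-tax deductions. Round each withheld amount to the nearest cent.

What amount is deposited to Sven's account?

Gross pay: 37 × $32.52 = $1,203.24
403(b): $1,203.24 × 0.075 = $90.24
457(b) deferral: $1,203.24 × 0.0899 = $108.17
Pre-tax total = $90.24 + $108.17 = $198.41
Taxable wages = $1,203.24 − $198.41 = $1,004.83
Local income tax: $1,004.83 × 0.0287 = $28.84
State income tax: $1,004.83 × 0.05 = $50.24
Social Security (OASDI): $1,203.24 × 0.0405 = $48.73
SDI: $1,203.24 × 0.0108 = $12.99
AD&D insurance premium: $41.43
Medical insurance premium: $36.72
Total deductions = $90.24 + $108.17 + $28.84 + $50.24 + $48.73 + $12.99 + $41.43 + $36.72 = $417.36
Net pay = $1,203.24 − $417.36 = $785.88

$785.88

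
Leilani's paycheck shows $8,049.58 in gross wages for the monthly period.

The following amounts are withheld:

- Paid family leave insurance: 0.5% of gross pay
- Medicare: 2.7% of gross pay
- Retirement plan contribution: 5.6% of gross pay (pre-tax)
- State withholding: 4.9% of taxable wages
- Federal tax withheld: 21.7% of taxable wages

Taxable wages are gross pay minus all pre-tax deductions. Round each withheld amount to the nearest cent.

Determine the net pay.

$5,319.93

Retirement plan contribution: $8,049.58 × 0.056 = $450.78
Taxable wages = $8,049.58 − $450.78 = $7,598.80
Federal tax withheld: $7,598.80 × 0.217 = $1,648.94
State withholding: $7,598.80 × 0.049 = $372.34
Medicare: $8,049.58 × 0.027 = $217.34
Paid family leave insurance: $8,049.58 × 0.005 = $40.25
Total deductions = $450.78 + $1,648.94 + $372.34 + $217.34 + $40.25 = $2,729.65
Net pay = $8,049.58 − $2,729.65 = $5,319.93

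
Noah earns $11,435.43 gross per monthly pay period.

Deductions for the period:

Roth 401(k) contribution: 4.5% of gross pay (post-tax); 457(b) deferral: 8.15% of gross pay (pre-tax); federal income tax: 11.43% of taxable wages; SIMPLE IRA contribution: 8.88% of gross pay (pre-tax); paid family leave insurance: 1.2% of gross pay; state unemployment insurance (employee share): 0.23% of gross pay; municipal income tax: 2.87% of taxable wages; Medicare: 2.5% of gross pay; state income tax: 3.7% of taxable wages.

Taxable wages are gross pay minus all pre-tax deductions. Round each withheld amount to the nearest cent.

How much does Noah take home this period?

SIMPLE IRA contribution: $11,435.43 × 0.0888 = $1,015.47
457(b) deferral: $11,435.43 × 0.0815 = $931.99
Pre-tax total = $1,015.47 + $931.99 = $1,947.46
Taxable wages = $11,435.43 − $1,947.46 = $9,487.97
Municipal income tax: $9,487.97 × 0.0287 = $272.30
State income tax: $9,487.97 × 0.037 = $351.05
Federal income tax: $9,487.97 × 0.1143 = $1,084.47
Medicare: $11,435.43 × 0.025 = $285.89
Paid family leave insurance: $11,435.43 × 0.012 = $137.23
State unemployment insurance (employee share): $11,435.43 × 0.0023 = $26.30
Roth 401(k) contribution: $11,435.43 × 0.045 = $514.59
Total deductions = $1,015.47 + $931.99 + $272.30 + $351.05 + $1,084.47 + $285.89 + $137.23 + $26.30 + $514.59 = $4,619.29
Net pay = $11,435.43 − $4,619.29 = $6,816.14

$6,816.14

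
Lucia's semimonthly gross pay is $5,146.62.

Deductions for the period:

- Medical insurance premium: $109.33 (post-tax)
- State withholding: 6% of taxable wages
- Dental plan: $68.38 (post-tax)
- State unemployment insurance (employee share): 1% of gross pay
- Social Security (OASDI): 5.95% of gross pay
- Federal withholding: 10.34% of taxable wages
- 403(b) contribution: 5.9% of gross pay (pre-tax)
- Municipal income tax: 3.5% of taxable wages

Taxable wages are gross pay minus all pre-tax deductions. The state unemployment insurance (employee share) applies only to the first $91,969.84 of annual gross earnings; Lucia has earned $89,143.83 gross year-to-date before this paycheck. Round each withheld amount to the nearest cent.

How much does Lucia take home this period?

403(b) contribution: $5,146.62 × 0.059 = $303.65
Taxable wages = $5,146.62 − $303.65 = $4,842.97
State withholding: $4,842.97 × 0.06 = $290.58
Municipal income tax: $4,842.97 × 0.035 = $169.50
Federal withholding: $4,842.97 × 0.1034 = $500.76
Social Security (OASDI): $5,146.62 × 0.0595 = $306.22
State unemployment insurance (employee share): only $91,969.84 − $89,143.83 = $2,826.01 of this check is subject → $2,826.01 × 0.01 = $28.26
Dental plan: $68.38
Medical insurance premium: $109.33
Total deductions = $303.65 + $290.58 + $169.50 + $500.76 + $306.22 + $28.26 + $68.38 + $109.33 = $1,776.68
Net pay = $5,146.62 − $1,776.68 = $3,369.94

$3,369.94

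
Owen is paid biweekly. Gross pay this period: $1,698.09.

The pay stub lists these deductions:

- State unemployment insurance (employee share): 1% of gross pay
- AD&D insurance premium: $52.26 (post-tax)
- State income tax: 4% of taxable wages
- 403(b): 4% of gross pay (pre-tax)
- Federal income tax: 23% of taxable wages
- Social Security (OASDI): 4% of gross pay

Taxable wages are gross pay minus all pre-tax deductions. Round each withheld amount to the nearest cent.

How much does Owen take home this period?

$1,052.86

403(b): $1,698.09 × 0.04 = $67.92
Taxable wages = $1,698.09 − $67.92 = $1,630.17
State income tax: $1,630.17 × 0.04 = $65.21
Federal income tax: $1,630.17 × 0.23 = $374.94
State unemployment insurance (employee share): $1,698.09 × 0.01 = $16.98
Social Security (OASDI): $1,698.09 × 0.04 = $67.92
AD&D insurance premium: $52.26
Total deductions = $67.92 + $65.21 + $374.94 + $16.98 + $67.92 + $52.26 = $645.23
Net pay = $1,698.09 − $645.23 = $1,052.86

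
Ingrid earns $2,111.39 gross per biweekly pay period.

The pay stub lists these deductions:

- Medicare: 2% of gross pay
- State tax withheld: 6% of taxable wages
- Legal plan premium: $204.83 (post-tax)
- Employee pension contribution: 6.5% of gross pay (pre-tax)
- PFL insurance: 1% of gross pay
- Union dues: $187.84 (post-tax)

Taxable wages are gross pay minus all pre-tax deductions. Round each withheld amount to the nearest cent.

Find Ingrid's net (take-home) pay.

Employee pension contribution: $2,111.39 × 0.065 = $137.24
Taxable wages = $2,111.39 − $137.24 = $1,974.15
State tax withheld: $1,974.15 × 0.06 = $118.45
Medicare: $2,111.39 × 0.02 = $42.23
PFL insurance: $2,111.39 × 0.01 = $21.11
Legal plan premium: $204.83
Union dues: $187.84
Total deductions = $137.24 + $118.45 + $42.23 + $21.11 + $204.83 + $187.84 = $711.70
Net pay = $2,111.39 − $711.70 = $1,399.69

$1,399.69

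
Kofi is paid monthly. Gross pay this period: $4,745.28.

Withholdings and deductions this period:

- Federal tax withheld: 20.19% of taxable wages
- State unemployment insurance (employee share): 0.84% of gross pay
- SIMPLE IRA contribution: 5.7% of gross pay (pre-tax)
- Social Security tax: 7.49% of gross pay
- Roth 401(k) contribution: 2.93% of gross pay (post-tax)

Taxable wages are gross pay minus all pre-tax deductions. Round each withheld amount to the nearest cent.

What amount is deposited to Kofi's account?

SIMPLE IRA contribution: $4,745.28 × 0.057 = $270.48
Taxable wages = $4,745.28 − $270.48 = $4,474.80
Federal tax withheld: $4,474.80 × 0.2019 = $903.46
Social Security tax: $4,745.28 × 0.0749 = $355.42
State unemployment insurance (employee share): $4,745.28 × 0.0084 = $39.86
Roth 401(k) contribution: $4,745.28 × 0.0293 = $139.04
Total deductions = $270.48 + $903.46 + $355.42 + $39.86 + $139.04 = $1,708.26
Net pay = $4,745.28 − $1,708.26 = $3,037.02

$3,037.02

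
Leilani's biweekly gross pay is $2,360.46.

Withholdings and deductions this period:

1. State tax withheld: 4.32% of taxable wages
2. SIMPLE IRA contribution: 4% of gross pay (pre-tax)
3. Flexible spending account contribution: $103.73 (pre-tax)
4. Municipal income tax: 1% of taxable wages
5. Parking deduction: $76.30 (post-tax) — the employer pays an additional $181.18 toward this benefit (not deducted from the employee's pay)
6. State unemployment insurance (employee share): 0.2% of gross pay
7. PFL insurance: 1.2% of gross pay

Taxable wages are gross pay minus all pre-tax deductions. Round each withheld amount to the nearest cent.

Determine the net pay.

$1,937.93

SIMPLE IRA contribution: $2,360.46 × 0.04 = $94.42
Flexible spending account contribution: $103.73
Pre-tax total = $94.42 + $103.73 = $198.15
Taxable wages = $2,360.46 − $198.15 = $2,162.31
State tax withheld: $2,162.31 × 0.0432 = $93.41
Municipal income tax: $2,162.31 × 0.01 = $21.62
State unemployment insurance (employee share): $2,360.46 × 0.002 = $4.72
PFL insurance: $2,360.46 × 0.012 = $28.33
Parking deduction: $76.30
(Employer's $181.18 toward parking deduction is not withheld from the employee.)
Total deductions = $94.42 + $103.73 + $93.41 + $21.62 + $4.72 + $28.33 + $76.30 = $422.53
Net pay = $2,360.46 − $422.53 = $1,937.93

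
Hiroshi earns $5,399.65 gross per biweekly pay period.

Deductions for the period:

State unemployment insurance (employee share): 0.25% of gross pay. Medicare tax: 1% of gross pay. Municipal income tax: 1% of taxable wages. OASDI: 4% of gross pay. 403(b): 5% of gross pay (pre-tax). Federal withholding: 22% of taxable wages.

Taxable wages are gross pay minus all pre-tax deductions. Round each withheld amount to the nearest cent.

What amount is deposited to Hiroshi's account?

$3,666.35

403(b): $5,399.65 × 0.05 = $269.98
Taxable wages = $5,399.65 − $269.98 = $5,129.67
Federal withholding: $5,129.67 × 0.22 = $1,128.53
Municipal income tax: $5,129.67 × 0.01 = $51.30
State unemployment insurance (employee share): $5,399.65 × 0.0025 = $13.50
OASDI: $5,399.65 × 0.04 = $215.99
Medicare tax: $5,399.65 × 0.01 = $54.00
Total deductions = $269.98 + $1,128.53 + $51.30 + $13.50 + $215.99 + $54.00 = $1,733.30
Net pay = $5,399.65 − $1,733.30 = $3,666.35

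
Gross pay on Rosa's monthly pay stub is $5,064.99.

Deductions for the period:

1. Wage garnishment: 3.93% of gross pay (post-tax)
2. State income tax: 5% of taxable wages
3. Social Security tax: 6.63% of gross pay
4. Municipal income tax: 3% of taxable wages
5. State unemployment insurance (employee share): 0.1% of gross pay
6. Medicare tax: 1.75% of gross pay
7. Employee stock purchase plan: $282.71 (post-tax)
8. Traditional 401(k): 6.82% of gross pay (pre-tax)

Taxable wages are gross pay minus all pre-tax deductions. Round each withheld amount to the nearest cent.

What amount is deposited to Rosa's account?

Traditional 401(k): $5,064.99 × 0.0682 = $345.43
Taxable wages = $5,064.99 − $345.43 = $4,719.56
Municipal income tax: $4,719.56 × 0.03 = $141.59
State income tax: $4,719.56 × 0.05 = $235.98
Social Security tax: $5,064.99 × 0.0663 = $335.81
State unemployment insurance (employee share): $5,064.99 × 0.001 = $5.06
Medicare tax: $5,064.99 × 0.0175 = $88.64
Employee stock purchase plan: $282.71
Wage garnishment: $5,064.99 × 0.0393 = $199.05
Total deductions = $345.43 + $141.59 + $235.98 + $335.81 + $5.06 + $88.64 + $282.71 + $199.05 = $1,634.27
Net pay = $5,064.99 − $1,634.27 = $3,430.72

$3,430.72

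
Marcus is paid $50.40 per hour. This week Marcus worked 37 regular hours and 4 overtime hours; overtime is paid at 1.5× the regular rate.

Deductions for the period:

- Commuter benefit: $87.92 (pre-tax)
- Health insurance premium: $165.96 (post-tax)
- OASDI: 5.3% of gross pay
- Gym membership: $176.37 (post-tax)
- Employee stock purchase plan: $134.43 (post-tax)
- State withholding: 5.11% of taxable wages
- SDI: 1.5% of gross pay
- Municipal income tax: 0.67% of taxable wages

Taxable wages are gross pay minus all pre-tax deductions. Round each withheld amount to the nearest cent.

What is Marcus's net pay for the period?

$1,334.97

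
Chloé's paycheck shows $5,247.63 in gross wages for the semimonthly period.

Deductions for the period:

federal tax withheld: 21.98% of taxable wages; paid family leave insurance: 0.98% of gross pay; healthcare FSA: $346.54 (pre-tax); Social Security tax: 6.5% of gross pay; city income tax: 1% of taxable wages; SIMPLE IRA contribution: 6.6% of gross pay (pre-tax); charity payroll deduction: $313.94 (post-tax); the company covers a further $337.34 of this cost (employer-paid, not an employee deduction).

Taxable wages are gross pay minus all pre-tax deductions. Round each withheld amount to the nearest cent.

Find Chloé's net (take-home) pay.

$2,801.60

SIMPLE IRA contribution: $5,247.63 × 0.066 = $346.34
Healthcare FSA: $346.54
Pre-tax total = $346.34 + $346.54 = $692.88
Taxable wages = $5,247.63 − $692.88 = $4,554.75
City income tax: $4,554.75 × 0.01 = $45.55
Federal tax withheld: $4,554.75 × 0.2198 = $1,001.13
Social Security tax: $5,247.63 × 0.065 = $341.10
Paid family leave insurance: $5,247.63 × 0.0098 = $51.43
Charity payroll deduction: $313.94
(Employer's $337.34 toward charity payroll deduction is not withheld from the employee.)
Total deductions = $346.34 + $346.54 + $45.55 + $1,001.13 + $341.10 + $51.43 + $313.94 = $2,446.03
Net pay = $5,247.63 − $2,446.03 = $2,801.60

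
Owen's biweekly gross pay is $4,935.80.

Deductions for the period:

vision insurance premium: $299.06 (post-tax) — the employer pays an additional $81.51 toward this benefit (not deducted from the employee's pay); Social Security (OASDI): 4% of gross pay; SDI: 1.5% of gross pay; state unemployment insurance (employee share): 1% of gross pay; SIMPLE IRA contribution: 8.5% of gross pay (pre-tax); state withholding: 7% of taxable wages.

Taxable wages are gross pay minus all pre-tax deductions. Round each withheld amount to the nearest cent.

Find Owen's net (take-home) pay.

SIMPLE IRA contribution: $4,935.80 × 0.085 = $419.54
Taxable wages = $4,935.80 − $419.54 = $4,516.26
State withholding: $4,516.26 × 0.07 = $316.14
State unemployment insurance (employee share): $4,935.80 × 0.01 = $49.36
Social Security (OASDI): $4,935.80 × 0.04 = $197.43
SDI: $4,935.80 × 0.015 = $74.04
Vision insurance premium: $299.06
(Employer's $81.51 toward vision insurance premium is not withheld from the employee.)
Total deductions = $419.54 + $316.14 + $49.36 + $197.43 + $74.04 + $299.06 = $1,355.57
Net pay = $4,935.80 − $1,355.57 = $3,580.23

$3,580.23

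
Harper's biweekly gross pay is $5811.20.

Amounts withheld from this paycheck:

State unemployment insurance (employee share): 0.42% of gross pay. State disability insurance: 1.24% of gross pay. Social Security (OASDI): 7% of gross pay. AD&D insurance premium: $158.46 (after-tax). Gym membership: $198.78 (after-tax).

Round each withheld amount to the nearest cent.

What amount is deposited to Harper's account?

$4950.71

State disability insurance: $5811.20 × 0.0124 = $72.06
Social Security (OASDI): $5811.20 × 0.07 = $406.78
State unemployment insurance (employee share): $5811.20 × 0.0042 = $24.41
AD&D insurance premium: $158.46
Gym membership: $198.78
Total deductions = $72.06 + $406.78 + $24.41 + $158.46 + $198.78 = $860.49
Net pay = $5811.20 − $860.49 = $4950.71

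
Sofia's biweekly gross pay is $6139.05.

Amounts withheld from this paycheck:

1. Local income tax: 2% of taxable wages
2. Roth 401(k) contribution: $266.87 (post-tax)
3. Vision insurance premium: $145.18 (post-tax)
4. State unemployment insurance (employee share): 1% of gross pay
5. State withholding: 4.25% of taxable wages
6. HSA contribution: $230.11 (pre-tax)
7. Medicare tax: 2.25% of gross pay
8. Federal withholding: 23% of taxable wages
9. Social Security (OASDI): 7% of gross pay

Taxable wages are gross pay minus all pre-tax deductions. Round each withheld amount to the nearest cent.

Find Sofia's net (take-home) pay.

$3139.27

HSA contribution: $230.11
Taxable wages = $6139.05 − $230.11 = $5908.94
State withholding: $5908.94 × 0.0425 = $251.13
Federal withholding: $5908.94 × 0.23 = $1359.06
Local income tax: $5908.94 × 0.02 = $118.18
Medicare tax: $6139.05 × 0.0225 = $138.13
Social Security (OASDI): $6139.05 × 0.07 = $429.73
State unemployment insurance (employee share): $6139.05 × 0.01 = $61.39
Roth 401(k) contribution: $266.87
Vision insurance premium: $145.18
Total deductions = $230.11 + $251.13 + $1359.06 + $118.18 + $138.13 + $429.73 + $61.39 + $266.87 + $145.18 = $2999.78
Net pay = $6139.05 − $2999.78 = $3139.27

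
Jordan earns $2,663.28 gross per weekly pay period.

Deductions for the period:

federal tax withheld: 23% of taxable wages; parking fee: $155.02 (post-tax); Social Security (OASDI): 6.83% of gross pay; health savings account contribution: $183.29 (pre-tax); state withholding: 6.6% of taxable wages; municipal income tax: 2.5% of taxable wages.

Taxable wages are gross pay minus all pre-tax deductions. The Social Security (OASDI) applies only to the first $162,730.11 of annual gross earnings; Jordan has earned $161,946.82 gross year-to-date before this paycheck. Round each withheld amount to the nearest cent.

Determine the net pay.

Health savings account contribution: $183.29
Taxable wages = $2,663.28 − $183.29 = $2,479.99
Municipal income tax: $2,479.99 × 0.025 = $62.00
State withholding: $2,479.99 × 0.066 = $163.68
Federal tax withheld: $2,479.99 × 0.23 = $570.40
Social Security (OASDI): only $162,730.11 − $161,946.82 = $783.29 of this check is subject → $783.29 × 0.0683 = $53.50
Parking fee: $155.02
Total deductions = $183.29 + $62.00 + $163.68 + $570.40 + $53.50 + $155.02 = $1,187.89
Net pay = $2,663.28 − $1,187.89 = $1,475.39

$1,475.39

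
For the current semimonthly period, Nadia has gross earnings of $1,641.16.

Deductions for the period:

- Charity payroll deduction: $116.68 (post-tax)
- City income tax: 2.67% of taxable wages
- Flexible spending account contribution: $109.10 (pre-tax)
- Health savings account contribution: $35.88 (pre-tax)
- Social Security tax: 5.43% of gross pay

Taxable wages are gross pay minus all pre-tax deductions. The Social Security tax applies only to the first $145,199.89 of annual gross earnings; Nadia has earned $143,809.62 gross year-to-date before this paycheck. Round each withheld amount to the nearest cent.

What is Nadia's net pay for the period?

$1,264.06

Health savings account contribution: $35.88
Flexible spending account contribution: $109.10
Pre-tax total = $35.88 + $109.10 = $144.98
Taxable wages = $1,641.16 − $144.98 = $1,496.18
City income tax: $1,496.18 × 0.0267 = $39.95
Social Security tax: only $145,199.89 − $143,809.62 = $1,390.27 of this check is subject → $1,390.27 × 0.0543 = $75.49
Charity payroll deduction: $116.68
Total deductions = $35.88 + $109.10 + $39.95 + $75.49 + $116.68 = $377.10
Net pay = $1,641.16 − $377.10 = $1,264.06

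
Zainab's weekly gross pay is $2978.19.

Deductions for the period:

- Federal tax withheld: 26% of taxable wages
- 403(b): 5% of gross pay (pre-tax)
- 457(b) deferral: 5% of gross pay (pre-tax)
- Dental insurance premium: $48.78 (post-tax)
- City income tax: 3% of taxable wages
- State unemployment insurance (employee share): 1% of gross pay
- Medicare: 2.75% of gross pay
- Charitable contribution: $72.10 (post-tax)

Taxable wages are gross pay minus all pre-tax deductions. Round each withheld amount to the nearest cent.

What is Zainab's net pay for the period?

403(b): $2978.19 × 0.05 = $148.91
457(b) deferral: $2978.19 × 0.05 = $148.91
Pre-tax total = $148.91 + $148.91 = $297.82
Taxable wages = $2978.19 − $297.82 = $2680.37
Federal tax withheld: $2680.37 × 0.26 = $696.90
City income tax: $2680.37 × 0.03 = $80.41
Medicare: $2978.19 × 0.0275 = $81.90
State unemployment insurance (employee share): $2978.19 × 0.01 = $29.78
Charitable contribution: $72.10
Dental insurance premium: $48.78
Total deductions = $148.91 + $148.91 + $696.90 + $80.41 + $81.90 + $29.78 + $72.10 + $48.78 = $1307.69
Net pay = $2978.19 − $1307.69 = $1670.50

$1670.50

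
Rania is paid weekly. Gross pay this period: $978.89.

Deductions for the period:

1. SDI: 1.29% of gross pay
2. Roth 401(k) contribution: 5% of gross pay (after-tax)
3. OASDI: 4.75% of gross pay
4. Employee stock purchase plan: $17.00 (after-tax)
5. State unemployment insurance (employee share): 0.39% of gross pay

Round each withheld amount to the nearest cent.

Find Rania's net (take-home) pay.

OASDI: $978.89 × 0.0475 = $46.50
State unemployment insurance (employee share): $978.89 × 0.0039 = $3.82
SDI: $978.89 × 0.0129 = $12.63
Employee stock purchase plan: $17.00
Roth 401(k) contribution: $978.89 × 0.05 = $48.94
Total deductions = $46.50 + $3.82 + $12.63 + $17.00 + $48.94 = $128.89
Net pay = $978.89 − $128.89 = $850.00

$850.00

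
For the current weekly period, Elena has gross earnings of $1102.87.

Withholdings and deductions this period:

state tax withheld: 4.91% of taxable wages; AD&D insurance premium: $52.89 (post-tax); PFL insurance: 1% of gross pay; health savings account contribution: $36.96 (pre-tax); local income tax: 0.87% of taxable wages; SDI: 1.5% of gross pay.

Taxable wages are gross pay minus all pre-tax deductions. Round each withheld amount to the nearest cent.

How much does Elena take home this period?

Health savings account contribution: $36.96
Taxable wages = $1102.87 − $36.96 = $1065.91
State tax withheld: $1065.91 × 0.0491 = $52.34
Local income tax: $1065.91 × 0.0087 = $9.27
SDI: $1102.87 × 0.015 = $16.54
PFL insurance: $1102.87 × 0.01 = $11.03
AD&D insurance premium: $52.89
Total deductions = $36.96 + $52.34 + $9.27 + $16.54 + $11.03 + $52.89 = $179.03
Net pay = $1102.87 − $179.03 = $923.84

$923.84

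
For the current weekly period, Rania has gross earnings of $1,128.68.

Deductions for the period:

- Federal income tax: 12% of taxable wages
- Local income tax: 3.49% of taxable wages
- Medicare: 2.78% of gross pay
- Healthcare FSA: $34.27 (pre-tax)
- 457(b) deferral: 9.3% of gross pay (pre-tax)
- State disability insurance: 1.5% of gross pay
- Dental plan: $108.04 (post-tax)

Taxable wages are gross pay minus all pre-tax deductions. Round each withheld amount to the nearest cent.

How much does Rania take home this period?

$679.83

Healthcare FSA: $34.27
457(b) deferral: $1,128.68 × 0.093 = $104.97
Pre-tax total = $34.27 + $104.97 = $139.24
Taxable wages = $1,128.68 − $139.24 = $989.44
Federal income tax: $989.44 × 0.12 = $118.73
Local income tax: $989.44 × 0.0349 = $34.53
Medicare: $1,128.68 × 0.0278 = $31.38
State disability insurance: $1,128.68 × 0.015 = $16.93
Dental plan: $108.04
Total deductions = $34.27 + $104.97 + $118.73 + $34.53 + $31.38 + $16.93 + $108.04 = $448.85
Net pay = $1,128.68 − $448.85 = $679.83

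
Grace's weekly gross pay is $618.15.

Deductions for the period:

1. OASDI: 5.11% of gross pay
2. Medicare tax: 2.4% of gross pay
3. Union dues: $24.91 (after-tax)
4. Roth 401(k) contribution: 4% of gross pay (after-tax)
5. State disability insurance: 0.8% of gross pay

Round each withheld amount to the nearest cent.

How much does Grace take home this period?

$517.13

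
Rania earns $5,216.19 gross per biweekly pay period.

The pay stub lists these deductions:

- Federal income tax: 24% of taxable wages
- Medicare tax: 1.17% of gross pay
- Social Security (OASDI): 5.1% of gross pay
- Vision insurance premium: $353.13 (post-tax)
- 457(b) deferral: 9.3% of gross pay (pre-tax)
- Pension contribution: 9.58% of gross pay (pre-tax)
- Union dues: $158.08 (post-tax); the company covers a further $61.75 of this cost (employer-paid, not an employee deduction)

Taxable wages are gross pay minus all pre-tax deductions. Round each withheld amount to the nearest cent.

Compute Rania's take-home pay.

$2,377.57

457(b) deferral: $5,216.19 × 0.093 = $485.11
Pension contribution: $5,216.19 × 0.0958 = $499.71
Pre-tax total = $485.11 + $499.71 = $984.82
Taxable wages = $5,216.19 − $984.82 = $4,231.37
Federal income tax: $4,231.37 × 0.24 = $1,015.53
Social Security (OASDI): $5,216.19 × 0.051 = $266.03
Medicare tax: $5,216.19 × 0.0117 = $61.03
Vision insurance premium: $353.13
Union dues: $158.08
(Employer's $61.75 toward union dues is not withheld from the employee.)
Total deductions = $485.11 + $499.71 + $1,015.53 + $266.03 + $61.03 + $353.13 + $158.08 = $2,838.62
Net pay = $5,216.19 − $2,838.62 = $2,377.57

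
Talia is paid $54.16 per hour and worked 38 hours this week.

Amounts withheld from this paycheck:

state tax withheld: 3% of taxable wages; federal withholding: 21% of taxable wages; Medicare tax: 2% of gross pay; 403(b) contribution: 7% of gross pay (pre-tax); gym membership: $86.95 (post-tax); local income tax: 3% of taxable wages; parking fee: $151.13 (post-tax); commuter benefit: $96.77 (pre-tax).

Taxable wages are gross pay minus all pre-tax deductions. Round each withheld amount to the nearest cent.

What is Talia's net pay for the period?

$1,047.34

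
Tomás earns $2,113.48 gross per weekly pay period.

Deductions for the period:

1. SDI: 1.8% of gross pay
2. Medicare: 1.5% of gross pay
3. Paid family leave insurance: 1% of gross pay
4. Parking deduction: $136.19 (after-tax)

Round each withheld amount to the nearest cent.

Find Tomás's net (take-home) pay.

Medicare: $2,113.48 × 0.015 = $31.70
Paid family leave insurance: $2,113.48 × 0.01 = $21.13
SDI: $2,113.48 × 0.018 = $38.04
Parking deduction: $136.19
Total deductions = $31.70 + $21.13 + $38.04 + $136.19 = $227.06
Net pay = $2,113.48 − $227.06 = $1,886.42

$1,886.42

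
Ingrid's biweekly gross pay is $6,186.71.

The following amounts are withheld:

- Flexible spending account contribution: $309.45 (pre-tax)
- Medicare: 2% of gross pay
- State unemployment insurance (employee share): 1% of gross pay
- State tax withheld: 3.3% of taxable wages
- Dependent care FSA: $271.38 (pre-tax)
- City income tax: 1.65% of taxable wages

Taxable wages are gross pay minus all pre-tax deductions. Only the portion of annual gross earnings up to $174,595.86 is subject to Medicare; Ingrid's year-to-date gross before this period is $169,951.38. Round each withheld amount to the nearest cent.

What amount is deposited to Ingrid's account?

$5,173.63

Dependent care FSA: $271.38
Flexible spending account contribution: $309.45
Pre-tax total = $271.38 + $309.45 = $580.83
Taxable wages = $6,186.71 − $580.83 = $5,605.88
City income tax: $5,605.88 × 0.0165 = $92.50
State tax withheld: $5,605.88 × 0.033 = $184.99
State unemployment insurance (employee share): $6,186.71 × 0.01 = $61.87
Medicare: only $174,595.86 − $169,951.38 = $4,644.48 of this check is subject → $4,644.48 × 0.02 = $92.89
Total deductions = $271.38 + $309.45 + $92.50 + $184.99 + $61.87 + $92.89 = $1,013.08
Net pay = $6,186.71 − $1,013.08 = $5,173.63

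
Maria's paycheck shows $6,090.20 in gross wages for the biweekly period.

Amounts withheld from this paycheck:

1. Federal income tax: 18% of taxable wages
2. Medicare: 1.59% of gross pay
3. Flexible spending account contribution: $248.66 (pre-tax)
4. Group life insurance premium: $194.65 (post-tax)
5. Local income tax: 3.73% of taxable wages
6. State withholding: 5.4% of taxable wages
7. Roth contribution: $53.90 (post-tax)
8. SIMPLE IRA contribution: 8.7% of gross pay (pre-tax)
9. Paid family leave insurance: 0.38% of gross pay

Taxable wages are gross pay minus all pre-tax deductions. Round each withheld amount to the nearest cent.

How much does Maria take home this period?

Flexible spending account contribution: $248.66
SIMPLE IRA contribution: $6,090.20 × 0.087 = $529.85
Pre-tax total = $248.66 + $529.85 = $778.51
Taxable wages = $6,090.20 − $778.51 = $5,311.69
Local income tax: $5,311.69 × 0.0373 = $198.13
State withholding: $5,311.69 × 0.054 = $286.83
Federal income tax: $5,311.69 × 0.18 = $956.10
Paid family leave insurance: $6,090.20 × 0.0038 = $23.14
Medicare: $6,090.20 × 0.0159 = $96.83
Group life insurance premium: $194.65
Roth contribution: $53.90
Total deductions = $248.66 + $529.85 + $198.13 + $286.83 + $956.10 + $23.14 + $96.83 + $194.65 + $53.90 = $2,588.09
Net pay = $6,090.20 − $2,588.09 = $3,502.11

$3,502.11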